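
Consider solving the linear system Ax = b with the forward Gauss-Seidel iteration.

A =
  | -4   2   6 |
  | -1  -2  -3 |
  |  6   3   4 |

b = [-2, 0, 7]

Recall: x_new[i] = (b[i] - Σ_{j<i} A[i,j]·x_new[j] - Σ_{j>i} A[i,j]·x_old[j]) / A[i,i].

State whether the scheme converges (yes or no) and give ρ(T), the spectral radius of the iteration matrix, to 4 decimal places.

Let D = diag(-4, -2, 4); L, U the strict triangles.
Gauss-Seidel: T = -(D+L)⁻¹U, row 0 first, T[0,2] = -(6)/(-4) = +1.5000; later rows by forward substitution.
  T[0,:] = [+0.0000 +0.5000 +1.5000]
  T[1,:] = [+0.0000 -0.2500 -2.2500]
  T[2,:] = [+0.0000 -0.5625 -0.5625]
moduli |λ_i(T)| = 1.5420, 0.7295, 0.0000.
spectral radius ρ = 1.5420; 1.5420 > 1: divergent.

no, ρ = 1.5420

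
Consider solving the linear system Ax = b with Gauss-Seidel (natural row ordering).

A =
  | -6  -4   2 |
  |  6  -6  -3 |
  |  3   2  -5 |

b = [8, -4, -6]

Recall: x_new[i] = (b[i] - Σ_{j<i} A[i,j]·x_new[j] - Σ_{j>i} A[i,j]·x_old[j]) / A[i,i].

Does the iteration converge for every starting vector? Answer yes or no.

Diagonal D = diag(-6, -6, -5); L, U strict lower/upper.
T_GS = -(D+L)⁻¹U: row 0 first, T[0,1] = -(-4)/(-6) = -0.6667; later rows by forward substitution.
  T[0,:] = [+0.0000 -0.6667 +0.3333]
  T[1,:] = [+0.0000 -0.6667 -0.1667]
  T[2,:] = [+0.0000 -0.6667 +0.1333]
|roots of det(T-λI)|: 0.7873, 0.2540, 0.0000.
ρ(T) = max|λ| = 0.7873; 0.7873 < 1: convergent.

yes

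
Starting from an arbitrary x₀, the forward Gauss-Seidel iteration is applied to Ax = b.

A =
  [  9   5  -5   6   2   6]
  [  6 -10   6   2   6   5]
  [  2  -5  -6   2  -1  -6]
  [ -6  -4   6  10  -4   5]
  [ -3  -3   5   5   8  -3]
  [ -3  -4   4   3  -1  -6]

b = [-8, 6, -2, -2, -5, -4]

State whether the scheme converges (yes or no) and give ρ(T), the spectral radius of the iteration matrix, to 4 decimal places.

A = D + L + U where D = diag(9, -10, -6, 10, 8, -6).
T_GS = -(D+L)⁻¹U: row 0 first, T[0,5] = -(6)/(9) = -0.6667; later rows by forward substitution.
  T[0,:] = [+0.0000, -0.5556, +0.5556, -0.6667, -0.2222, -0.6667]
  T[1,:] = [+0.0000, -0.3333, +0.9333, -0.2000, +0.4667, +0.1000]
  T[2,:] = [+0.0000, +0.0926, -0.5926, +0.2778, -0.6296, -1.3056]
  T[3,:] = [+0.0000, -0.5222, +1.0622, -0.6467, +0.8311, -0.0767]
  T[4,:] = [+0.0000, -0.0648, +0.2648, -0.0944, -0.0343, +1.0264]
  T[5,:] = [+0.0000, +0.3114, -0.8081, +0.3443, -0.1985, -0.8131]
moduli |λ_i(T)| = 1.6657, 0.9404, 0.2409, 0.1486, 0.1486, 0.0000.
ρ(T) = max|λ| = 1.6657; 1.6657 > 1: divergent.

no, ρ = 1.6657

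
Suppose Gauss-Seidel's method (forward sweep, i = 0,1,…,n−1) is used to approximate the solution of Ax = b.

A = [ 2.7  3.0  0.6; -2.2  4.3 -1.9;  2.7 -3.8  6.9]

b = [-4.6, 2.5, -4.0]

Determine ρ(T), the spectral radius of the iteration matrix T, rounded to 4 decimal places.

A = D + L + U where D = diag(2.7, 4.3, 6.9).
Gauss-Seidel: T = -(D+L)⁻¹U, row 0 first, T[0,2] = -(0.6)/(2.7) = -0.2222; later rows by forward substitution.
  T[0,:] = [+0.0000  -1.1111  -0.2222]
  T[1,:] = [+0.0000  -0.5685  +0.3282]
  T[2,:] = [+0.0000  +0.1217  +0.2677]
eigenvalue magnitudes: 0.6138, 0.3130, 0.0000.
ρ(T) = max|λ| = 0.6138; 0.6138 < 1 ⇒ converges.

0.6138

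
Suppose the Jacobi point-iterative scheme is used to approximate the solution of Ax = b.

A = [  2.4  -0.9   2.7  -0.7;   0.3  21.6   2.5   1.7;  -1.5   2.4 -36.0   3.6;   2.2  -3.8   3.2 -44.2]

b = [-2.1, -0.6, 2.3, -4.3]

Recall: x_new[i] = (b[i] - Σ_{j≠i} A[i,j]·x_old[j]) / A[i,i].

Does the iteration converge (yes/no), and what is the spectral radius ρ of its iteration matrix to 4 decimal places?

Write A = D+L+U with D = diag(2.4, 21.6, -36, -44.2).
T_J = -D⁻¹(L+U): T[0,2] = -(2.7)/(2.4) = -1.1250; T[0,0] = 0.
  T[0,:] = [+0.0000  +0.3750  -1.1250  +0.2917]
  T[1,:] = [-0.0139  +0.0000  -0.1157  -0.0787]
  T[2,:] = [-0.0417  +0.0667  +0.0000  +0.1000]
  T[3,:] = [+0.0498  -0.0860  +0.0724  +0.0000]
|eigenvalues of T|: 0.2719, 0.1662, 0.1471, 0.0414.
ρ = 0.2719; 0.2719 < 1 ⇒ converges.

yes, ρ = 0.2719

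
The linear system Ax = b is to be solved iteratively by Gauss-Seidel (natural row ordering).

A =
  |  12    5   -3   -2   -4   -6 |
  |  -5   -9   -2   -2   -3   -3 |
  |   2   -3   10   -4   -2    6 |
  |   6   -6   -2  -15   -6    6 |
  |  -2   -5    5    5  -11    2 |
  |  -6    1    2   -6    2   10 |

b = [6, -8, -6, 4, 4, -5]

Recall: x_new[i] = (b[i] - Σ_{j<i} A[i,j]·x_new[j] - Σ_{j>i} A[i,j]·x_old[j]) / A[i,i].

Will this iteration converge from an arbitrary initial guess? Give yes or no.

no

Split A = D + L + U, D = diag(12, -9, 10, -15, -11, 10).
GS T = -(D+L)⁻¹U: row 0 first, T[0,5] = -(-6)/(12) = +0.5000; later rows by forward substitution.
  T[0,:] = [+0.0000, -0.4167, +0.2500, +0.1667, +0.3333, +0.5000]
  T[1,:] = [+0.0000, +0.2315, -0.3611, -0.3148, -0.5185, -0.6111]
  T[2,:] = [+0.0000, +0.1528, -0.1583, +0.2722, -0.0222, -0.8833]
  T[3,:] = [+0.0000, -0.2796, +0.2656, +0.1563, -0.0563, +0.9622]
  T[4,:] = [+0.0000, -0.0871, +0.1674, +0.3076, +0.1394, +0.4045]
  T[5,:] = [+0.0000, -0.4541, +0.3436, +0.1093, +0.1946, +1.0342]
moduli |λ_i(T)| = 1.4114, 0.3535, 0.3535, 0.1296, 0.0707, 0.0000.
spectral radius ρ = 1.4114; 1.4114 > 1 ⇒ diverges.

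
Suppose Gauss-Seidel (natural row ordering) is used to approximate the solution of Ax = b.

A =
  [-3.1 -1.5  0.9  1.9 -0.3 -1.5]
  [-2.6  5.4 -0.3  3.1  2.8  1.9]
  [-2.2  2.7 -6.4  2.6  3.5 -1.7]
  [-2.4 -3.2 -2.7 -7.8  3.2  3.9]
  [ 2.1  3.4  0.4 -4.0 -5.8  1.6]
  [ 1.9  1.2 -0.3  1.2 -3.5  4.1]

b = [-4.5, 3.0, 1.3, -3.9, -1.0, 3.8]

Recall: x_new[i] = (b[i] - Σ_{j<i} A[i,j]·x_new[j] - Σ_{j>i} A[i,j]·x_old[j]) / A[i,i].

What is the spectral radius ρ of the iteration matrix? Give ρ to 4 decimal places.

A = D + L + U where D = diag(-3.1, 5.4, -6.4, -7.8, -5.8, 4.1).
Gauss-Seidel: T = -(D+L)⁻¹U, row 0 first, T[0,1] = -(-1.5)/(-3.1) = -0.4839; later rows by forward substitution.
  T[0,:] = [+0.0000  -0.4839  +0.2903  +0.6129  -0.0968  -0.4839]
  T[1,:] = [+0.0000  -0.2330  +0.1953  -0.2790  -0.5651  -0.5848]
  T[2,:] = [+0.0000  +0.0680  -0.0174  +0.0779  +0.3417  -0.3460]
  T[3,:] = [+0.0000  +0.2209  -0.1635  -0.1011  +0.5536  +1.0086]
  T[4,:] = [+0.0000  -0.4594  +0.3312  +0.1335  -0.7245  -0.9616]
  T[5,:] = [+0.0000  -0.1594  +0.1375  -0.0532  -0.5453  -0.7460]
|roots of det(T-λI)|: 1.6826, 0.3198, 0.1712, 0.0789, 0.0789, 0.0000.
spectral radius ρ = 1.6826; 1.6826 > 1 ⇒ diverges.

1.6826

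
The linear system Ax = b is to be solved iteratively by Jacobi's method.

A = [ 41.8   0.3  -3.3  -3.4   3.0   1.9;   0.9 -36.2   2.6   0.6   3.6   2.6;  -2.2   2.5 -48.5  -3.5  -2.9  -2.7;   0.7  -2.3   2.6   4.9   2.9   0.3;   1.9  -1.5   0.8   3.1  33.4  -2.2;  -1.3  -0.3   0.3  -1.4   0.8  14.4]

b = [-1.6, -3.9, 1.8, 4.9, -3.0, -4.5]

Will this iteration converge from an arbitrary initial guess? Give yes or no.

yes

Write A = D+L+U with D = diag(41.8, -36.2, -48.5, 4.9, 33.4, 14.4).
T_J = -D⁻¹(L+U): T[0,4] = -(3)/(41.8) = -0.0718; T[0,0] = 0.
  T[0,:] = [+0.0000, -0.0072, +0.0789, +0.0813, -0.0718, -0.0455]
  T[1,:] = [+0.0249, +0.0000, +0.0718, +0.0166, +0.0994, +0.0718]
  T[2,:] = [-0.0454, +0.0515, +0.0000, -0.0722, -0.0598, -0.0557]
  T[3,:] = [-0.1429, +0.4694, -0.5306, +0.0000, -0.5918, -0.0612]
  T[4,:] = [-0.0569, +0.0449, -0.0240, -0.0928, +0.0000, +0.0659]
  T[5,:] = [+0.0903, +0.0208, -0.0208, +0.0972, -0.0556, +0.0000]
|roots of det(T-λI)|: 0.3269, 0.2729, 0.0927, 0.0927, 0.0687, 0.0668.
spectral radius ρ = 0.3269; 0.3269 < 1 ⇒ converges.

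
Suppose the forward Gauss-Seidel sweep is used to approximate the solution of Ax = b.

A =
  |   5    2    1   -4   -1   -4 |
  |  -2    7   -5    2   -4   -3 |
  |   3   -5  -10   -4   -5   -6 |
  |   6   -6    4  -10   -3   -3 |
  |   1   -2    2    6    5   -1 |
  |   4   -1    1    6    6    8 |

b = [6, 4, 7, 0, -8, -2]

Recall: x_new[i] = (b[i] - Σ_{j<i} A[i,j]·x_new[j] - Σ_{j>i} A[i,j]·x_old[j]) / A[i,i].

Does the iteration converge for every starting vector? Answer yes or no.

no

Split A = D + L + U, D = diag(5, 7, -10, -10, 5, 8).
Gauss-Seidel: T = -(D+L)⁻¹U, row 0 first, T[0,4] = -(-1)/(5) = +0.2000; later rows by forward substitution.
  T[0,:] = [+0.0000, -0.4000, -0.2000, +0.8000, +0.2000, +0.8000]
  T[1,:] = [+0.0000, -0.1143, +0.6571, -0.0571, +0.6286, +0.6571]
  T[2,:] = [+0.0000, -0.0629, -0.3886, -0.1314, -0.7543, -0.6886]
  T[3,:] = [+0.0000, -0.1966, -0.6697, +0.4617, -0.8589, -0.4897]
  T[4,:] = [+0.0000, +0.2953, +1.2619, -0.6843, +1.5438, +1.1659]
  T[5,:] = [+0.0000, +0.1195, -0.2135, -0.2237, -0.4408, -0.7390]
|roots of det(T-λI)|: 1.5094, 0.6858, 0.1695, 0.1695, 0.1153, 0.0000.
ρ = 1.5094; 1.5094 > 1: divergent.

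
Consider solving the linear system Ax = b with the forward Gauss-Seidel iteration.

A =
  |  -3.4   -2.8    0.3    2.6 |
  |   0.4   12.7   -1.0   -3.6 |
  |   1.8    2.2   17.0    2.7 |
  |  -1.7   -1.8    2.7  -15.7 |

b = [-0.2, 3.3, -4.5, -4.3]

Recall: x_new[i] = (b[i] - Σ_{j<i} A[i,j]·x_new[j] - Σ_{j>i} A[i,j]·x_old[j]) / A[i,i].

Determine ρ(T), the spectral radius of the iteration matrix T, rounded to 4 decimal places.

0.2989

Write A = D+L+U with D = diag(-3.4, 12.7, 17, -15.7).
T_GS = -(D+L)⁻¹U: row 0 first, T[0,2] = -(0.3)/(-3.4) = +0.0882; later rows by forward substitution.
  T[0,:] = [+0.0000, -0.8235, +0.0882, +0.7647]
  T[1,:] = [+0.0000, +0.0259, +0.0760, +0.2594]
  T[2,:] = [+0.0000, +0.0838, -0.0192, -0.2734]
  T[3,:] = [+0.0000, +0.1006, -0.0216, -0.1596]
|λ(T)| sorted: 0.2989, 0.1131, 0.0330, 0.0000.
ρ(T) = max|λ| = 0.2989; 0.2989 < 1 ⇒ converges.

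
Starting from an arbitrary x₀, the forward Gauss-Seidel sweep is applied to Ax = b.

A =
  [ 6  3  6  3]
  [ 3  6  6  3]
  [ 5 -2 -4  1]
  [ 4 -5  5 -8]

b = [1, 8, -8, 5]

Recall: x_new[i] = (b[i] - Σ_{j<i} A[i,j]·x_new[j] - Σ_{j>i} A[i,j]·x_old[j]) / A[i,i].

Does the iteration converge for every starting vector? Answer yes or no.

Write A = D+L+U with D = diag(6, 6, -4, -8).
Gauss-Seidel: T = -(D+L)⁻¹U, row 0 first, T[0,2] = -(6)/(6) = -1.0000; later rows by forward substitution.
  T[0,:] = [+0.0000  -0.5000  -1.0000  -0.5000]
  T[1,:] = [+0.0000  +0.2500  -0.5000  -0.2500]
  T[2,:] = [+0.0000  -0.7500  -1.0000  -0.2500]
  T[3,:] = [+0.0000  -0.8750  -0.8125  -0.2500]
|λ(T)| sorted: 1.5337, 0.6015, 0.0677, 0.0000.
ρ = 1.5337; 1.5337 > 1 ⇒ diverges.

no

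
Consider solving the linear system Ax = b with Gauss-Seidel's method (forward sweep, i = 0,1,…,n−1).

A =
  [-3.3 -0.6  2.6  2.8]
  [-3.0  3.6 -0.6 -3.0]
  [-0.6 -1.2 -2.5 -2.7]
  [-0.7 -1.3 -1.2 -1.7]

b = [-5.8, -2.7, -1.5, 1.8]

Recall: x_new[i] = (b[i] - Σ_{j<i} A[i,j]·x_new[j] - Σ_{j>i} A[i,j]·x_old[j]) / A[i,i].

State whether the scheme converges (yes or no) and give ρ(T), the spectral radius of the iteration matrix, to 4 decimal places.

no, ρ = 1.5922

Write A = D+L+U with D = diag(-3.3, 3.6, -2.5, -1.7).
GS T = -(D+L)⁻¹U: row 0 first, T[0,3] = -(2.8)/(-3.3) = +0.8485; later rows by forward substitution.
  T[0,:] = [+0.0000  -0.1818  +0.7879  +0.8485]
  T[1,:] = [+0.0000  -0.1515  +0.8232  +1.5404]
  T[2,:] = [+0.0000  +0.1164  -0.5842  -2.0230]
  T[3,:] = [+0.0000  +0.1086  -0.5415  -0.0993]
|λ(T)| sorted: 1.5922, 0.7458, 0.0113, 0.0000.
ρ = 1.5922; 1.5922 > 1 ⇒ diverges.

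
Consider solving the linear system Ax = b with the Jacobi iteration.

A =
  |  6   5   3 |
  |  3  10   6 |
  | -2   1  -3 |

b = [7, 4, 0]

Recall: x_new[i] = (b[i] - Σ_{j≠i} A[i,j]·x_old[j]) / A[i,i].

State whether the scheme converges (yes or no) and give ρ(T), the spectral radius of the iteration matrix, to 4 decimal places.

Let D = diag(6, 10, -3); L, U the strict triangles.
Jacobi: T = -D⁻¹(L+U), T[1,2] = -(6)/(10) = -0.6000; T[1,1] = 0.
  T[0,:] = [+0.0000, -0.8333, -0.5000]
  T[1,:] = [-0.3000, +0.0000, -0.6000]
  T[2,:] = [-0.6667, +0.3333, +0.0000]
|eigenvalues of T|: 0.8472, 0.5783, 0.5783.
ρ = 0.8472; 0.8472 < 1, so it converges for any x₀.

yes, ρ = 0.8472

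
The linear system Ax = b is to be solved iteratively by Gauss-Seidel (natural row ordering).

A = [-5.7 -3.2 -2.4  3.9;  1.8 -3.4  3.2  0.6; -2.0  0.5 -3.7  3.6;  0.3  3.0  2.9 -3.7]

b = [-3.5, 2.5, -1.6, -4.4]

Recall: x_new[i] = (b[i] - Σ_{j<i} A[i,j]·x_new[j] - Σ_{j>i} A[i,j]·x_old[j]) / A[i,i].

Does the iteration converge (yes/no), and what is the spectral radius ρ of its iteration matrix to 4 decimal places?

no, ρ = 1.5273

Diagonal D = diag(-5.7, -3.4, -3.7, -3.7); L, U strict lower/upper.
Gauss-Seidel: T = -(D+L)⁻¹U, row 0 first, T[0,3] = -(3.9)/(-5.7) = +0.6842; later rows by forward substitution.
  T[0,:] = [+0.0000 -0.5614 -0.4211 +0.6842]
  T[1,:] = [+0.0000 -0.2972 +0.7183 +0.5387]
  T[2,:] = [+0.0000 +0.2633 +0.3247 +0.6759]
  T[3,:] = [+0.0000 -0.0801 +0.8027 +1.0220]
|eigenvalues of T|: 1.5273, 0.5293, 0.0516, 0.0000.
ρ(T) = max|λ| = 1.5273; 1.5273 > 1, so it fails to converge.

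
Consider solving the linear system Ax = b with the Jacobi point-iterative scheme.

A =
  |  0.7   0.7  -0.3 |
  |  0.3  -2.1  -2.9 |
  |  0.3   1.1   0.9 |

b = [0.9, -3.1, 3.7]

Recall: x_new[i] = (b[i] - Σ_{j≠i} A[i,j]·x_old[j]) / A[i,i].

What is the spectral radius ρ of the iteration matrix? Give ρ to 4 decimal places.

1.3420

A = D + L + U where D = diag(0.7, -2.1, 0.9).
T_J = -D⁻¹(L+U): T[2,1] = -(1.1)/(0.9) = -1.2222; T[2,2] = 0.
  T[0,:] = [+0.0000  -1.0000  +0.4286]
  T[1,:] = [+0.1429  +0.0000  -1.3810]
  T[2,:] = [-0.3333  -1.2222  +0.0000]
moduli |λ_i(T)| = 1.3420, 0.8978, 0.4442.
spectral radius ρ = 1.3420; 1.3420 > 1: divergent.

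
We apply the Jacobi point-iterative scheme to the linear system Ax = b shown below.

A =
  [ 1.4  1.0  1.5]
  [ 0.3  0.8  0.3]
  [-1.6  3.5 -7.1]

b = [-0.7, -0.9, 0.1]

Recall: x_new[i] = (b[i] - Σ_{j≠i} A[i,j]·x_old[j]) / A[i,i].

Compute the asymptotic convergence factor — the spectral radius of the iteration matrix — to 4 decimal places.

Write A = D+L+U with D = diag(1.4, 0.8, -7.1).
T_J = -D⁻¹(L+U): T[2,1] = -(3.5)/(-7.1) = +0.4930; T[2,2] = 0.
  T[0,:] = [+0.0000  -0.7143  -1.0714]
  T[1,:] = [-0.3750  +0.0000  -0.3750]
  T[2,:] = [-0.2254  +0.4930  +0.0000]
moduli |λ_i(T)| = 0.7184, 0.4378, 0.4378.
ρ(T) = max|λ| = 0.7184; 0.7184 < 1 ⇒ converges.

0.7184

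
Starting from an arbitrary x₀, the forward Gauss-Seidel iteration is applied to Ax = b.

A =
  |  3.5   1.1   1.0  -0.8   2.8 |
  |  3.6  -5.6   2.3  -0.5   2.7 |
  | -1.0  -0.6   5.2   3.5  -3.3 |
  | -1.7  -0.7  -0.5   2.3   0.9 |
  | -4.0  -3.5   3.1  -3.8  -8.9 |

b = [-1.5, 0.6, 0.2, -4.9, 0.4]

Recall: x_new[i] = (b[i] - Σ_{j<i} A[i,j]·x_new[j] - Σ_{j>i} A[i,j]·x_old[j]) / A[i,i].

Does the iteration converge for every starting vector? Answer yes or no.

A = D + L + U where D = diag(3.5, -5.6, 5.2, 2.3, -8.9).
T_GS = -(D+L)⁻¹U: row 0 first, T[0,2] = -(1)/(3.5) = -0.2857; later rows by forward substitution.
  T[0,:] = [+0.0000 -0.3143 -0.2857 +0.2286 -0.8000]
  T[1,:] = [+0.0000 -0.2020 +0.2270 +0.0577 -0.0321]
  T[2,:] = [+0.0000 -0.0838 -0.0287 -0.6225 +0.4771]
  T[3,:] = [+0.0000 -0.3120 -0.1483 +0.0512 -0.8887]
  T[4,:] = [+0.0000 +0.3247 +0.0924 -0.3641 +0.9178]
|eigenvalues of T|: 1.3008, 0.3062, 0.3062, 0.1252, 0.0000.
ρ = 1.3008; 1.3008 > 1, so it fails to converge.

no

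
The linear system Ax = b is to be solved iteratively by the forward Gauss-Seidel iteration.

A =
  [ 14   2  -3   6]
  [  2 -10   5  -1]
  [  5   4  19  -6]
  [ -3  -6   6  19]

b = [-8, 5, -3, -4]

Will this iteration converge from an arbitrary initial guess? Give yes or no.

yes

Let D = diag(14, -10, 19, 19); L, U the strict triangles.
Gauss-Seidel: T = -(D+L)⁻¹U, row 0 first, T[0,2] = -(-3)/(14) = +0.2143; later rows by forward substitution.
  T[0,:] = [+0.0000  -0.1429  +0.2143  -0.4286]
  T[1,:] = [+0.0000  -0.0286  +0.5429  -0.1857]
  T[2,:] = [+0.0000  +0.0436  -0.1707  +0.4677]
  T[3,:] = [+0.0000  -0.0454  +0.2592  -0.2740]
moduli |λ_i(T)| = 0.6309, 0.1027, 0.0550, 0.0000.
ρ = 0.6309; 0.6309 < 1: convergent.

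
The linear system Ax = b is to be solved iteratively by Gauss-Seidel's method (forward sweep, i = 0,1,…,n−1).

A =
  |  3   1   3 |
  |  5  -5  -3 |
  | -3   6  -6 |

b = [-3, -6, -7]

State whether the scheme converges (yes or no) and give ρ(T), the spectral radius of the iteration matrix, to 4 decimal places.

no, ρ = 1.3598

A = D + L + U where D = diag(3, -5, -6).
T_GS = -(D+L)⁻¹U: row 0 first, T[0,1] = -(1)/(3) = -0.3333; later rows by forward substitution.
  T[0,:] = [+0.0000, -0.3333, -1.0000]
  T[1,:] = [+0.0000, -0.3333, -1.6000]
  T[2,:] = [+0.0000, -0.1667, -1.1000]
|eigenvalues of T|: 1.3598, 0.0735, 0.0000.
spectral radius ρ = 1.3598; 1.3598 > 1 ⇒ diverges.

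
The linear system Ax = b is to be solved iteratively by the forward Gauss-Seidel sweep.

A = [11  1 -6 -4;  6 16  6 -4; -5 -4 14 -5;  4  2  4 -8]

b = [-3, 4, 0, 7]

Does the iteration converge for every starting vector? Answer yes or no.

Write A = D+L+U with D = diag(11, 16, 14, -8).
GS T = -(D+L)⁻¹U: row 0 first, T[0,2] = -(-6)/(11) = +0.5455; later rows by forward substitution.
  T[0,:] = [+0.0000, -0.0909, +0.5455, +0.3636]
  T[1,:] = [+0.0000, +0.0341, -0.5795, +0.1136]
  T[2,:] = [+0.0000, -0.0227, +0.0292, +0.5195]
  T[3,:] = [+0.0000, -0.0483, +0.1425, +0.4700]
|eigenvalues of T|: 0.6295, 0.0983, 0.0983, 0.0000.
spectral radius ρ = 0.6295; 0.6295 < 1, so it converges for any x₀.

yes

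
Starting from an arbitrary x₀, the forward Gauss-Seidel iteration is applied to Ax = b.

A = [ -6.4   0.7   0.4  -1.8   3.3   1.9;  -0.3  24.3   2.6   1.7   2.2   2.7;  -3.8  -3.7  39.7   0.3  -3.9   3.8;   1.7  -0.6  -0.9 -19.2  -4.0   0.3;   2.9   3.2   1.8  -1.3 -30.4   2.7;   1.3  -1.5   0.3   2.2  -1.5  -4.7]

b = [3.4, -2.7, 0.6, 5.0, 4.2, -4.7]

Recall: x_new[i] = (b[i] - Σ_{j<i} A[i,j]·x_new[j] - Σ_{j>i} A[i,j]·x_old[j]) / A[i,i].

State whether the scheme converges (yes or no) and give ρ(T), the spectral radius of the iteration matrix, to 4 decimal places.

Diagonal D = diag(-6.4, 24.3, 39.7, -19.2, -30.4, -4.7); L, U strict lower/upper.
Gauss-Seidel: T = -(D+L)⁻¹U, row 0 first, T[0,3] = -(-1.8)/(-6.4) = -0.2812; later rows by forward substitution.
  T[0,:] = [+0.0000 +0.1094 +0.0625 -0.2812 +0.5156 +0.2969]
  T[1,:] = [+0.0000 +0.0014 -0.1062 -0.0734 -0.0842 -0.1074]
  T[2,:] = [+0.0000 +0.0106 -0.0039 -0.0413 +0.1397 -0.0773]
  T[3,:] = [+0.0000 +0.0091 +0.0090 -0.0207 -0.1666 +0.0489]
  T[4,:] = [+0.0000 +0.0108 -0.0058 -0.0361 +0.0557 +0.0992]
  T[5,:] = [+0.0000 +0.0313 +0.0570 -0.0551 +0.0826 +0.1027]
eigenvalue magnitudes: 0.1821, 0.1032, 0.1032, 0.0423, 0.0055, 0.0000.
spectral radius ρ = 0.1821; 0.1821 < 1, so it converges for any x₀.

yes, ρ = 0.1821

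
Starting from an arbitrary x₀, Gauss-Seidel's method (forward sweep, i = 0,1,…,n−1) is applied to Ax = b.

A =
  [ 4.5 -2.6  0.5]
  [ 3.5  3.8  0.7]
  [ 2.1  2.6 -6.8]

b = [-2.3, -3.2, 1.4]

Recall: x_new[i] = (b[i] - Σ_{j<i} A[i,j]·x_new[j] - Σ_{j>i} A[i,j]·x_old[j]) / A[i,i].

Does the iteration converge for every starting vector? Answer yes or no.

Diagonal D = diag(4.5, 3.8, -6.8); L, U strict lower/upper.
GS T = -(D+L)⁻¹U: row 0 first, T[0,2] = -(0.5)/(4.5) = -0.1111; later rows by forward substitution.
  T[0,:] = [+0.0000  +0.5778  -0.1111]
  T[1,:] = [+0.0000  -0.5322  -0.0819]
  T[2,:] = [+0.0000  -0.0250  -0.0656]
|eigenvalues of T|: 0.5365, 0.0613, 0.0000.
ρ = 0.5365; 0.5365 < 1, so it converges for any x₀.

yes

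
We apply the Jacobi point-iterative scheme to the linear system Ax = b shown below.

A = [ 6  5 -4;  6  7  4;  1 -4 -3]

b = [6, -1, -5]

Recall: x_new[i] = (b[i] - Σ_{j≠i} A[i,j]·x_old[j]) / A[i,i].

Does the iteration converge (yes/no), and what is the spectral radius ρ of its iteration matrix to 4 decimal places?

Diagonal D = diag(6, 7, -3); L, U strict lower/upper.
Jacobi: T = -D⁻¹(L+U), T[1,2] = -(4)/(7) = -0.5714; T[1,1] = 0.
  T[0,:] = [+0.0000  -0.8333  +0.6667]
  T[1,:] = [-0.8571  +0.0000  -0.5714]
  T[2,:] = [+0.3333  -1.3333  +0.0000]
moduli |λ_i(T)| = 1.5182, 0.7787, 0.7787.
spectral radius ρ = 1.5182; 1.5182 > 1: divergent.

no, ρ = 1.5182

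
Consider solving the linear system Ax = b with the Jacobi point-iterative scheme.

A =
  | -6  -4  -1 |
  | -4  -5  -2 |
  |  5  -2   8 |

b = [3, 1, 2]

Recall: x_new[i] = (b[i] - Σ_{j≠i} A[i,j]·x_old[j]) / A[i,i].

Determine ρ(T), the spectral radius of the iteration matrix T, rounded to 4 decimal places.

0.8350

A = D + L + U where D = diag(-6, -5, 8).
T_J = -D⁻¹(L+U): T[1,2] = -(-2)/(-5) = -0.4000; T[1,1] = 0.
  T[0,:] = [+0.0000 -0.6667 -0.1667]
  T[1,:] = [-0.8000 +0.0000 -0.4000]
  T[2,:] = [-0.6250 +0.2500 +0.0000]
|eigenvalues of T|: 0.8350, 0.5384, 0.2966.
spectral radius ρ = 0.8350; 0.8350 < 1 ⇒ converges.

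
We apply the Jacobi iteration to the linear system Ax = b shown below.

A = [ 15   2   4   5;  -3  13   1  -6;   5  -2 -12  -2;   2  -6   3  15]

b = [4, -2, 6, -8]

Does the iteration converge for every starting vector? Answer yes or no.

yes

A = D + L + U where D = diag(15, 13, -12, 15).
Jacobi T = -D⁻¹(L+U): T[0,1] = -(2)/(15) = -0.1333; T[0,0] = 0.
  T[0,:] = [+0.0000  -0.1333  -0.2667  -0.3333]
  T[1,:] = [+0.2308  +0.0000  -0.0769  +0.4615]
  T[2,:] = [+0.4167  -0.1667  +0.0000  -0.1667]
  T[3,:] = [-0.1333  +0.4000  -0.2000  +0.0000]
|roots of det(T-λI)|: 0.5439, 0.4498, 0.3467, 0.3467.
ρ = 0.5439; 0.5439 < 1, so it converges for any x₀.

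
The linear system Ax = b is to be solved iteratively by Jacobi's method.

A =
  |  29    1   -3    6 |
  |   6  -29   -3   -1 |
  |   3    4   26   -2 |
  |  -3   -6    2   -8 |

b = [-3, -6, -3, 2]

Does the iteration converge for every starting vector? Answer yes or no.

yes

Write A = D+L+U with D = diag(29, -29, 26, -8).
T_J = -D⁻¹(L+U): T[2,0] = -(3)/(26) = -0.1154; T[2,2] = 0.
  T[0,:] = [+0.0000, -0.0345, +0.1034, -0.2069]
  T[1,:] = [+0.2069, +0.0000, -0.1034, -0.0345]
  T[2,:] = [-0.1154, -0.1538, +0.0000, +0.0769]
  T[3,:] = [-0.3750, -0.7500, +0.2500, +0.0000]
|λ(T)| sorted: 0.4568, 0.2741, 0.2741, 0.0330.
spectral radius ρ = 0.4568; 0.4568 < 1 ⇒ converges.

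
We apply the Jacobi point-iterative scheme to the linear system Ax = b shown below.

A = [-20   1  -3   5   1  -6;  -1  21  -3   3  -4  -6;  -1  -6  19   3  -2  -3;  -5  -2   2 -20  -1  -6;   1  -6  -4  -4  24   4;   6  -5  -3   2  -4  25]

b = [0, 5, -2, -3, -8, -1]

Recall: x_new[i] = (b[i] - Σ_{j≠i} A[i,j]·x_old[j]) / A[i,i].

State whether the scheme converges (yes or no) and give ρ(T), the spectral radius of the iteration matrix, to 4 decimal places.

yes, ρ = 0.5400

Split A = D + L + U, D = diag(-20, 21, 19, -20, 24, 25).
Jacobi: T = -D⁻¹(L+U), T[5,4] = -(-4)/(25) = +0.1600; T[5,5] = 0.
  T[0,:] = [+0.0000  +0.0500  -0.1500  +0.2500  +0.0500  -0.3000]
  T[1,:] = [+0.0476  +0.0000  +0.1429  -0.1429  +0.1905  +0.2857]
  T[2,:] = [+0.0526  +0.3158  +0.0000  -0.1579  +0.1053  +0.1579]
  T[3,:] = [-0.2500  -0.1000  +0.1000  +0.0000  -0.0500  -0.3000]
  T[4,:] = [-0.0417  +0.2500  +0.1667  +0.1667  +0.0000  -0.1667]
  T[5,:] = [-0.2400  +0.2000  +0.1200  -0.0800  +0.1600  +0.0000]
|λ(T)| sorted: 0.5400, 0.3252, 0.2617, 0.2617, 0.1971, 0.1527.
ρ = 0.5400; 0.5400 < 1, so it converges for any x₀.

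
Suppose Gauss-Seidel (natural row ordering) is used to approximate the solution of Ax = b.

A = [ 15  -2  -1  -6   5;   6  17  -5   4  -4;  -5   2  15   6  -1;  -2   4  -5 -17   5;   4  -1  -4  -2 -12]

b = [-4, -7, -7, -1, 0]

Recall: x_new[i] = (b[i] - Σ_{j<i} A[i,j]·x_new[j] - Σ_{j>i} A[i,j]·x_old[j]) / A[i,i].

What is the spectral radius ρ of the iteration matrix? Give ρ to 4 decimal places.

Diagonal D = diag(15, 17, 15, -17, -12); L, U strict lower/upper.
GS T = -(D+L)⁻¹U: row 0 first, T[0,2] = -(-1)/(15) = +0.0667; later rows by forward substitution.
  T[0,:] = [+0.0000  +0.1333  +0.0667  +0.4000  -0.3333]
  T[1,:] = [+0.0000  -0.0471  +0.2706  -0.3765  +0.3529]
  T[2,:] = [+0.0000  +0.0507  -0.0139  -0.2165  -0.0915]
  T[3,:] = [+0.0000  -0.0417  +0.0599  -0.0720  +0.4433]
  T[4,:] = [+0.0000  +0.0384  -0.0057  +0.2489  -0.1839]
eigenvalue magnitudes: 0.5202, 0.1662, 0.1662, 0.1070, 0.0000.
ρ(T) = max|λ| = 0.5202; 0.5202 < 1: convergent.

0.5202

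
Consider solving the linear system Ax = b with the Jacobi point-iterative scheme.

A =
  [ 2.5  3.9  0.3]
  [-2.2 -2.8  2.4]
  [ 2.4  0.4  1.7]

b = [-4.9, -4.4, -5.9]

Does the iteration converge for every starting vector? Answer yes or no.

Diagonal D = diag(2.5, -2.8, 1.7); L, U strict lower/upper.
Jacobi T = -D⁻¹(L+U): T[2,0] = -(2.4)/(1.7) = -1.4118; T[2,2] = 0.
  T[0,:] = [+0.0000  -1.5600  -0.1200]
  T[1,:] = [-0.7857  +0.0000  +0.8571]
  T[2,:] = [-1.4118  -0.2353  +0.0000]
|roots of det(T-λI)|: 1.5486, 1.0976, 1.0976.
ρ(T) = max|λ| = 1.5486; 1.5486 > 1: divergent.

no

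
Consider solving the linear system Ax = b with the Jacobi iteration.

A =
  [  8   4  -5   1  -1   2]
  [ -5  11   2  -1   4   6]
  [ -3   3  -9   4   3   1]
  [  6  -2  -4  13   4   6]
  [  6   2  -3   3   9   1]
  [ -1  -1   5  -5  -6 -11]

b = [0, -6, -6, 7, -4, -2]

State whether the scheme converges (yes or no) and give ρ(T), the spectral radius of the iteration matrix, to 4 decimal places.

no, ρ = 1.2439

Split A = D + L + U, D = diag(8, 11, -9, 13, 9, -11).
Jacobi: T = -D⁻¹(L+U), T[3,0] = -(6)/(13) = -0.4615; T[3,3] = 0.
  T[0,:] = [+0.0000 -0.5000 +0.6250 -0.1250 +0.1250 -0.2500]
  T[1,:] = [+0.4545 +0.0000 -0.1818 +0.0909 -0.3636 -0.5455]
  T[2,:] = [-0.3333 +0.3333 +0.0000 +0.4444 +0.3333 +0.1111]
  T[3,:] = [-0.4615 +0.1538 +0.3077 +0.0000 -0.3077 -0.4615]
  T[4,:] = [-0.6667 -0.2222 +0.3333 -0.3333 +0.0000 -0.1111]
  T[5,:] = [-0.0909 -0.0909 +0.4545 -0.4545 -0.5455 +0.0000]
moduli |λ_i(T)| = 1.2439, 0.8204, 0.8204, 0.4712, 0.4712, 0.0193.
ρ(T) = max|λ| = 1.2439; 1.2439 > 1, so it fails to converge.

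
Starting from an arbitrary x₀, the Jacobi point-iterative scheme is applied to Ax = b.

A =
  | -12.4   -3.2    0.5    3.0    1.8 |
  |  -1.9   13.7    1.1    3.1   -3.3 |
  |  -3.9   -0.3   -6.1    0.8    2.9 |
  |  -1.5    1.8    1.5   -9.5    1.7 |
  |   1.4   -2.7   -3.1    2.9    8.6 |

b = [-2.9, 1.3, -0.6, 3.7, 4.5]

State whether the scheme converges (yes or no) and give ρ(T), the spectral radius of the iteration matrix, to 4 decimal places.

Split A = D + L + U, D = diag(-12.4, 13.7, -6.1, -9.5, 8.6).
Jacobi: T = -D⁻¹(L+U), T[4,3] = -(2.9)/(8.6) = -0.3372; T[4,4] = 0.
  T[0,:] = [+0.0000  -0.2581  +0.0403  +0.2419  +0.1452]
  T[1,:] = [+0.1387  +0.0000  -0.0803  -0.2263  +0.2409]
  T[2,:] = [-0.6393  -0.0492  +0.0000  +0.1311  +0.4754]
  T[3,:] = [-0.1579  +0.1895  +0.1579  +0.0000  +0.1789]
  T[4,:] = [-0.1628  +0.3140  +0.3605  -0.3372  +0.0000]
|eigenvalues of T|: 0.5837, 0.4233, 0.4233, 0.2516, 0.2516.
spectral radius ρ = 0.5837; 0.5837 < 1: convergent.

yes, ρ = 0.5837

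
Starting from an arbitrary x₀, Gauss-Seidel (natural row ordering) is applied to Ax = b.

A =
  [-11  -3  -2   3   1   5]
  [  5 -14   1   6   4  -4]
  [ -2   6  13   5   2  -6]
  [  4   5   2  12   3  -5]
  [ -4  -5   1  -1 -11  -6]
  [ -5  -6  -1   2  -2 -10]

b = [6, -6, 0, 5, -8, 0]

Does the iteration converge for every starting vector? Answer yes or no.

yes

Split A = D + L + U, D = diag(-11, -14, 13, 12, -11, -10).
GS T = -(D+L)⁻¹U: row 0 first, T[0,2] = -(-2)/(-11) = -0.1818; later rows by forward substitution.
  T[0,:] = [+0.0000, -0.2727, -0.1818, +0.2727, +0.0909, +0.4545]
  T[1,:] = [+0.0000, -0.0974, +0.0065, +0.5260, +0.3182, -0.1234]
  T[2,:] = [+0.0000, +0.0030, -0.0310, -0.5854, -0.2867, +0.5884]
  T[3,:] = [+0.0000, +0.1310, +0.0631, -0.2125, -0.3651, +0.2185]
  T[4,:] = [+0.0000, +0.1318, +0.0546, -0.3722, -0.1706, -0.6210]
  T[5,:] = [+0.0000, +0.1943, +0.0918, -0.3615, -0.2466, -0.0442]
eigenvalue magnitudes: 0.8338, 0.2346, 0.2346, 0.1055, 0.1055, 0.0000.
spectral radius ρ = 0.8338; 0.8338 < 1 ⇒ converges.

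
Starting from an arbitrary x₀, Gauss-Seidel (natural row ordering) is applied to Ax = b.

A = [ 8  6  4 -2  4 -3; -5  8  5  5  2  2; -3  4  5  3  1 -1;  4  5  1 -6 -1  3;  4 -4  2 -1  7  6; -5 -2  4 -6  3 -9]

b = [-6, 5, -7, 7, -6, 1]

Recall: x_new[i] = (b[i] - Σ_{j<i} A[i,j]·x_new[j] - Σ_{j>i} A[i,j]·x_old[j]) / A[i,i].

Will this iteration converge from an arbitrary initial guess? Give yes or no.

Diagonal D = diag(8, 8, 5, -6, 7, -9); L, U strict lower/upper.
GS T = -(D+L)⁻¹U: row 0 first, T[0,3] = -(-2)/(8) = +0.2500; later rows by forward substitution.
  T[0,:] = [+0.0000 -0.7500 -0.5000 +0.2500 -0.5000 +0.3750]
  T[1,:] = [+0.0000 -0.4688 -0.9375 -0.4688 -0.5625 -0.0156]
  T[2,:] = [+0.0000 -0.0750 +0.4500 -0.0750 -0.0500 +0.4375]
  T[3,:] = [+0.0000 -0.9031 -1.0396 -0.2365 -0.9771 +0.8099]
  T[4,:] = [+0.0000 +0.0531 -0.5271 -0.4231 -0.1610 -1.0897]
  T[5,:] = [+0.0000 +1.1073 +1.2035 -0.0514 +0.9783 -0.9136]
|eigenvalues of T|: 1.3823, 0.4414, 0.4169, 0.2962, 0.2962, 0.0000.
spectral radius ρ = 1.3823; 1.3823 > 1 ⇒ diverges.

no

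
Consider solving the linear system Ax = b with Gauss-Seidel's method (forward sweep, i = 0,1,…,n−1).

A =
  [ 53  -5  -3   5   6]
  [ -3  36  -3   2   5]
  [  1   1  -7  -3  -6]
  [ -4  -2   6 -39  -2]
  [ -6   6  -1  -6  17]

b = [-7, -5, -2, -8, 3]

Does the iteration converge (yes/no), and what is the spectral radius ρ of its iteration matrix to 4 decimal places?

yes, ρ = 0.2489

Let D = diag(53, 36, -7, -39, 17); L, U the strict triangles.
Gauss-Seidel: T = -(D+L)⁻¹U, row 0 first, T[0,1] = -(-5)/(53) = +0.0943; later rows by forward substitution.
  T[0,:] = [+0.0000  +0.0943  +0.0566  -0.0943  -0.1132]
  T[1,:] = [+0.0000  +0.0079  +0.0881  -0.0634  -0.1483]
  T[2,:] = [+0.0000  +0.0146  +0.0207  -0.4511  -0.8945]
  T[3,:] = [+0.0000  -0.0078  -0.0071  -0.0565  -0.1697]
  T[4,:] = [+0.0000  +0.0286  -0.0124  -0.0574  -0.1001]
|roots of det(T-λI)|: 0.2489, 0.0822, 0.0822, 0.0362, 0.0000.
ρ = 0.2489; 0.2489 < 1, so it converges for any x₀.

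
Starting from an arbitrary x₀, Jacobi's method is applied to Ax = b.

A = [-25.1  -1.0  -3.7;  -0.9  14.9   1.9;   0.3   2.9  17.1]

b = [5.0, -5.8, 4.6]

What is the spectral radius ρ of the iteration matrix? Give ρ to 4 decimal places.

0.1732

Let D = diag(-25.1, 14.9, 17.1); L, U the strict triangles.
T_J = -D⁻¹(L+U): T[0,2] = -(-3.7)/(-25.1) = -0.1474; T[0,0] = 0.
  T[0,:] = [+0.0000 -0.0398 -0.1474]
  T[1,:] = [+0.0604 +0.0000 -0.1275]
  T[2,:] = [-0.0175 -0.1696 +0.0000]
|λ(T)| sorted: 0.1732, 0.0906, 0.0906.
ρ(T) = max|λ| = 0.1732; 0.1732 < 1: convergent.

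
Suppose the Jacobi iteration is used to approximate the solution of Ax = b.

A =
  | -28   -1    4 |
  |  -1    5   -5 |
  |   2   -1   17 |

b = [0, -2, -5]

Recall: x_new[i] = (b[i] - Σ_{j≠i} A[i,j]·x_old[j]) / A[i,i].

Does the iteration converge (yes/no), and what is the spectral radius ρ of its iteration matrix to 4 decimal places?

yes, ρ = 0.2431

Let D = diag(-28, 5, 17); L, U the strict triangles.
Jacobi T = -D⁻¹(L+U): T[2,1] = -(-1)/(17) = +0.0588; T[2,2] = 0.
  T[0,:] = [+0.0000, -0.0357, +0.1429]
  T[1,:] = [+0.2000, +0.0000, +1.0000]
  T[2,:] = [-0.1176, +0.0588, +0.0000]
|roots of det(T-λI)|: 0.2431, 0.1556, 0.1556.
ρ = 0.2431; 0.2431 < 1, so it converges for any x₀.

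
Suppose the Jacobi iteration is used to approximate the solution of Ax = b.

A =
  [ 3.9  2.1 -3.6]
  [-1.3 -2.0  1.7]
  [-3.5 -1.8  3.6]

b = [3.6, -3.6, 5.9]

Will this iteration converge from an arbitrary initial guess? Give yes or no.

no

Split A = D + L + U, D = diag(3.9, -2, 3.6).
T_J = -D⁻¹(L+U): T[1,2] = -(1.7)/(-2) = +0.8500; T[1,1] = 0.
  T[0,:] = [+0.0000  -0.5385  +0.9231]
  T[1,:] = [-0.6500  +0.0000  +0.8500]
  T[2,:] = [+0.9722  +0.5000  +0.0000]
moduli |λ_i(T)| = 1.4756, 0.9364, 0.5392.
ρ(T) = max|λ| = 1.4756; 1.4756 > 1, so it fails to converge.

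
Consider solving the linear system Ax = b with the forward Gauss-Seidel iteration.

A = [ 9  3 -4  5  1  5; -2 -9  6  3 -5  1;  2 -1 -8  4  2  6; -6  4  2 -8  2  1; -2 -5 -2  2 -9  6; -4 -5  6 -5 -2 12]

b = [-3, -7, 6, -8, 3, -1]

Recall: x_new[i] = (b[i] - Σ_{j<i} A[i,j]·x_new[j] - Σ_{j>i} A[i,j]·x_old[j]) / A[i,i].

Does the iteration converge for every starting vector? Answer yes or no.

no

A = D + L + U where D = diag(9, -9, -8, -8, -9, 12).
T_GS = -(D+L)⁻¹U: row 0 first, T[0,1] = -(3)/(9) = -0.3333; later rows by forward substitution.
  T[0,:] = [+0.0000  -0.3333  +0.4444  -0.5556  -0.1111  -0.5556]
  T[1,:] = [+0.0000  +0.0741  +0.5679  +0.4568  -0.5309  +0.2346]
  T[2,:] = [+0.0000  -0.0926  +0.0401  +0.3040  +0.2886  +0.5818]
  T[3,:] = [+0.0000  +0.2639  -0.0394  +0.7211  +0.1400  +0.8044]
  T[4,:] = [+0.0000  +0.1121  -0.4319  -0.0376  +0.2866  +0.7093]
  T[5,:] = [+0.0000  +0.0947  +0.2763  +0.1473  -0.2964  +0.0750]
eigenvalue magnitudes: 1.1225, 0.6177, 0.6177, 0.1586, 0.0909, 0.0000.
spectral radius ρ = 1.1225; 1.1225 > 1: divergent.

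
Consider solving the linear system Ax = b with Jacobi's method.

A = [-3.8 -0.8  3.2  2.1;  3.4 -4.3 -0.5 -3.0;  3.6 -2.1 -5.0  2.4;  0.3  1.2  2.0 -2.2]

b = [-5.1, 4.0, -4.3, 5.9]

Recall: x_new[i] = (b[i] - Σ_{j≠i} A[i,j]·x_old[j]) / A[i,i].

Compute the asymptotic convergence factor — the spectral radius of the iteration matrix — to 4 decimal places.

Let D = diag(-3.8, -4.3, -5, -2.2); L, U the strict triangles.
T_J = -D⁻¹(L+U): T[2,3] = -(2.4)/(-5) = +0.4800; T[2,2] = 0.
  T[0,:] = [+0.0000  -0.2105  +0.8421  +0.5526]
  T[1,:] = [+0.7907  +0.0000  -0.1163  -0.6977]
  T[2,:] = [+0.7200  -0.4200  +0.0000  +0.4800]
  T[3,:] = [+0.1364  +0.5455  +0.9091  +0.0000]
|roots of det(T-λI)|: 1.2024, 0.7188, 0.6915, 0.6915.
ρ = 1.2024; 1.2024 > 1, so it fails to converge.

1.2024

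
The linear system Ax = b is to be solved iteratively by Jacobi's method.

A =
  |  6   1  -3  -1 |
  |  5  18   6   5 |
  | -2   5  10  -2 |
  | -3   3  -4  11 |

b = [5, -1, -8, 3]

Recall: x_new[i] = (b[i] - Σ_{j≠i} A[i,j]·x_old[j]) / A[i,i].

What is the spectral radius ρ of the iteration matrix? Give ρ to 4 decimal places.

Write A = D+L+U with D = diag(6, 18, 10, 11).
Jacobi T = -D⁻¹(L+U): T[3,0] = -(-3)/(11) = +0.2727; T[3,3] = 0.
  T[0,:] = [+0.0000, -0.1667, +0.5000, +0.1667]
  T[1,:] = [-0.2778, +0.0000, -0.3333, -0.2778]
  T[2,:] = [+0.2000, -0.5000, +0.0000, +0.2000]
  T[3,:] = [+0.2727, -0.2727, +0.3636, +0.0000]
|eigenvalues of T|: 0.8842, 0.3375, 0.3375, 0.2565.
ρ(T) = max|λ| = 0.8842; 0.8842 < 1 ⇒ converges.

0.8842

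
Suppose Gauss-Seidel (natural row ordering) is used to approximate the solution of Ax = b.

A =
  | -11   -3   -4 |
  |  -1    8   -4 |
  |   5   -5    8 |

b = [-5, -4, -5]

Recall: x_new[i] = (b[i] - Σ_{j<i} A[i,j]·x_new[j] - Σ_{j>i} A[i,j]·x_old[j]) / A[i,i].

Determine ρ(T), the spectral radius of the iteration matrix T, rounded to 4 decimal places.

0.6157

A = D + L + U where D = diag(-11, 8, 8).
T_GS = -(D+L)⁻¹U: row 0 first, T[0,2] = -(-4)/(-11) = -0.3636; later rows by forward substitution.
  T[0,:] = [+0.0000 -0.2727 -0.3636]
  T[1,:] = [+0.0000 -0.0341 +0.4545]
  T[2,:] = [+0.0000 +0.1491 +0.5114]
|roots of det(T-λI)|: 0.6157, 0.1384, 0.0000.
ρ = 0.6157; 0.6157 < 1, so it converges for any x₀.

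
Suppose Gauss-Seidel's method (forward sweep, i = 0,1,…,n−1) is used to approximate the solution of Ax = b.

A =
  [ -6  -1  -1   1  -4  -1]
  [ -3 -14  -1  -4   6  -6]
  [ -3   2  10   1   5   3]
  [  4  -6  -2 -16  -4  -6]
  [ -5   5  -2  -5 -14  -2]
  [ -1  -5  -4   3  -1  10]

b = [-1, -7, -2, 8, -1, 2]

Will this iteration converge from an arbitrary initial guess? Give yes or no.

Diagonal D = diag(-6, -14, 10, -16, -14, 10); L, U strict lower/upper.
GS T = -(D+L)⁻¹U: row 0 first, T[0,1] = -(-1)/(-6) = -0.1667; later rows by forward substitution.
  T[0,:] = [+0.0000  -0.1667  -0.1667  +0.1667  -0.6667  -0.1667]
  T[1,:] = [+0.0000  +0.0357  -0.0357  -0.3214  +0.5714  -0.3929]
  T[2,:] = [+0.0000  -0.0571  -0.0429  +0.0143  -0.8143  -0.2714]
  T[3,:] = [+0.0000  -0.0479  -0.0229  +0.1604  -0.5292  -0.2354]
  T[4,:] = [+0.0000  +0.0976  +0.0611  -0.2337  +0.7475  -0.1008]
  T[5,:] = [+0.0000  +0.0025  -0.0387  -0.2098  +0.1268  -0.2611]
|λ(T)| sorted: 0.9283, 0.4164, 0.0679, 0.0679, 0.0024, 0.0000.
ρ = 0.9283; 0.9283 < 1 ⇒ converges.

yes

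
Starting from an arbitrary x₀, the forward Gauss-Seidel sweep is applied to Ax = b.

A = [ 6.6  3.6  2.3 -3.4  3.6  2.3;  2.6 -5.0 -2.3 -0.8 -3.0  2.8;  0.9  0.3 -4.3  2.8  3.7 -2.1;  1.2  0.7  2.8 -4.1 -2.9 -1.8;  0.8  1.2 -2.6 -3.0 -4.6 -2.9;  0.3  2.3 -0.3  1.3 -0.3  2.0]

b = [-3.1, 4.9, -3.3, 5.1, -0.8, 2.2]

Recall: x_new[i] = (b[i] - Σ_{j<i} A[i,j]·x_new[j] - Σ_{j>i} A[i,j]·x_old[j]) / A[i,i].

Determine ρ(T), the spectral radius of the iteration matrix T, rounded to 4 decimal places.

Let D = diag(6.6, -5, -4.3, -4.1, -4.6, 2); L, U the strict triangles.
T_GS = -(D+L)⁻¹U: row 0 first, T[0,4] = -(3.6)/(6.6) = -0.5455; later rows by forward substitution.
  T[0,:] = [+0.0000, -0.5455, -0.3485, +0.5152, -0.5455, -0.3485]
  T[1,:] = [+0.0000, -0.2836, -0.6412, +0.1079, -0.8836, +0.3788]
  T[2,:] = [+0.0000, -0.1340, -0.1177, +0.7665, +0.6847, -0.5349]
  T[3,:] = [+0.0000, -0.2996, -0.2918, +0.6927, -0.5503, -0.8416]
  T[4,:] = [+0.0000, +0.1022, +0.0290, -0.7673, -0.3535, +0.2590]
  T[5,:] = [+0.0000, +0.5979, +0.9661, -0.6517, +1.5053, +0.1223]
|roots of det(T-λI)|: 1.4459, 0.6390, 0.6055, 0.6055, 0.0323, 0.0000.
ρ(T) = max|λ| = 1.4459; 1.4459 > 1: divergent.

1.4459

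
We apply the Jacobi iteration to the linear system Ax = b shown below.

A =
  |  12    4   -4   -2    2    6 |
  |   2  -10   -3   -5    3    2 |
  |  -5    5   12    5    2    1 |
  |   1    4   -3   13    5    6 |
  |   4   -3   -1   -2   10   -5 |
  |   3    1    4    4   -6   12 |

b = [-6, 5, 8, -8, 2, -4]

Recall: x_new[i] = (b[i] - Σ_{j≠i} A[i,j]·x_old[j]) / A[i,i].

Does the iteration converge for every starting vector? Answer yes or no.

no

Let D = diag(12, -10, 12, 13, 10, 12); L, U the strict triangles.
Jacobi: T = -D⁻¹(L+U), T[5,2] = -(4)/(12) = -0.3333; T[5,5] = 0.
  T[0,:] = [+0.0000  -0.3333  +0.3333  +0.1667  -0.1667  -0.5000]
  T[1,:] = [+0.2000  +0.0000  -0.3000  -0.5000  +0.3000  +0.2000]
  T[2,:] = [+0.4167  -0.4167  +0.0000  -0.4167  -0.1667  -0.0833]
  T[3,:] = [-0.0769  -0.3077  +0.2308  +0.0000  -0.3846  -0.4615]
  T[4,:] = [-0.4000  +0.3000  +0.1000  +0.2000  +0.0000  +0.5000]
  T[5,:] = [-0.2500  -0.0833  -0.3333  -0.3333  +0.5000  +0.0000]
|eigenvalues of T|: 1.1205, 0.6511, 0.4352, 0.4352, 0.1606, 0.1606.
ρ(T) = max|λ| = 1.1205; 1.1205 > 1, so it fails to converge.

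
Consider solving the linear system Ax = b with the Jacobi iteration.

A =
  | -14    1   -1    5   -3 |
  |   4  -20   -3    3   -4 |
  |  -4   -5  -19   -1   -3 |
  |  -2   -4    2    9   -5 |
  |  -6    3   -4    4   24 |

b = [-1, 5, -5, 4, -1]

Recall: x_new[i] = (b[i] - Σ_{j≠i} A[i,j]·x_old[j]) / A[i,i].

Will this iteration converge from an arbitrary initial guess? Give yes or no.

yes

Diagonal D = diag(-14, -20, -19, 9, 24); L, U strict lower/upper.
T_J = -D⁻¹(L+U): T[0,4] = -(-3)/(-14) = -0.2143; T[0,0] = 0.
  T[0,:] = [+0.0000, +0.0714, -0.0714, +0.3571, -0.2143]
  T[1,:] = [+0.2000, +0.0000, -0.1500, +0.1500, -0.2000]
  T[2,:] = [-0.2105, -0.2632, +0.0000, -0.0526, -0.1579]
  T[3,:] = [+0.2222, +0.4444, -0.2222, +0.0000, +0.5556]
  T[4,:] = [+0.2500, -0.1250, +0.1667, -0.1667, +0.0000]
moduli |λ_i(T)| = 0.5838, 0.4810, 0.4810, 0.1613, 0.0759.
ρ(T) = max|λ| = 0.5838; 0.5838 < 1: convergent.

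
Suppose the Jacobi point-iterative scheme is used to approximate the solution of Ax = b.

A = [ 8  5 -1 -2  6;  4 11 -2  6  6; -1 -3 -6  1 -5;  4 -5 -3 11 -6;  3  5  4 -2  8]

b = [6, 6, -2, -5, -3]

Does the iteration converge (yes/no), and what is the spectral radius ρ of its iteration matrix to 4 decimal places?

no, ρ = 1.1569

Split A = D + L + U, D = diag(8, 11, -6, 11, 8).
T_J = -D⁻¹(L+U): T[4,0] = -(3)/(8) = -0.3750; T[4,4] = 0.
  T[0,:] = [+0.0000, -0.6250, +0.1250, +0.2500, -0.7500]
  T[1,:] = [-0.3636, +0.0000, +0.1818, -0.5455, -0.5455]
  T[2,:] = [-0.1667, -0.5000, +0.0000, +0.1667, -0.8333]
  T[3,:] = [-0.3636, +0.4545, +0.2727, +0.0000, +0.5455]
  T[4,:] = [-0.3750, -0.6250, -0.5000, +0.2500, +0.0000]
|eigenvalues of T|: 1.1569, 0.8600, 0.4768, 0.4768, 0.2561.
ρ(T) = max|λ| = 1.1569; 1.1569 > 1 ⇒ diverges.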